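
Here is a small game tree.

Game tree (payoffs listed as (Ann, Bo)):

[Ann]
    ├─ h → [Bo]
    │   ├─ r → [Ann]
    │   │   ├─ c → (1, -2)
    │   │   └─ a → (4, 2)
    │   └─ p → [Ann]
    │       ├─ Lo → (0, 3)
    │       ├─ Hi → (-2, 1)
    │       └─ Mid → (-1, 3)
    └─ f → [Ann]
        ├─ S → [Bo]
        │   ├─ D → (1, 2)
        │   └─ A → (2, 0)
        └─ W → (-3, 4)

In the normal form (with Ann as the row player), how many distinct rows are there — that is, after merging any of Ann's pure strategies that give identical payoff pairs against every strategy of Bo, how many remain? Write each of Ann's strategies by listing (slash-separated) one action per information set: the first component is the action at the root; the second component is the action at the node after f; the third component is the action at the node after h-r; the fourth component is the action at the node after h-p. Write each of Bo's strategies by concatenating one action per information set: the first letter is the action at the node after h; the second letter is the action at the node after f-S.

Ann has 24 pure strategies: h/S/c/Lo, h/S/c/Hi, h/S/c/Mid, h/S/a/Lo, h/S/a/Hi, h/S/a/Mid, h/W/c/Lo, h/W/c/Hi, h/W/c/Mid, h/W/a/Lo, h/W/a/Hi, h/W/a/Mid, f/S/c/Lo, f/S/c/Hi, f/S/c/Mid, f/S/a/Lo, f/S/a/Hi, f/S/a/Mid, f/W/c/Lo, f/W/c/Hi, f/W/c/Mid, f/W/a/Lo, f/W/a/Hi, f/W/a/Mid. Columns: rD, rA, pD, pA.
{h/S/c/Lo, h/W/c/Lo} → row (1,-2) (1,-2) (0,3) (0,3)
{h/S/c/Hi, h/W/c/Hi} → row (1,-2) (1,-2) (-2,1) (-2,1)
{h/S/c/Mid, h/W/c/Mid} → row (1,-2) (1,-2) (-1,3) (-1,3)
{h/S/a/Lo, h/W/a/Lo} → row (4,2) (4,2) (0,3) (0,3)
{h/S/a/Hi, h/W/a/Hi} → row (4,2) (4,2) (-2,1) (-2,1)
{h/S/a/Mid, h/W/a/Mid} → row (4,2) (4,2) (-1,3) (-1,3)
{f/S/c/Lo, f/S/c/Hi, f/S/c/Mid, f/S/a/Lo, f/S/a/Hi, f/S/a/Mid} → row (1,2) (2,0) (1,2) (2,0)
{f/W/c/Lo, f/W/c/Hi, f/W/c/Mid, f/W/a/Lo, f/W/a/Hi, f/W/a/Mid} → row (-3,4) (-3,4) (-3,4) (-3,4)
That's 8 distinct rows out of 24 strategies.

8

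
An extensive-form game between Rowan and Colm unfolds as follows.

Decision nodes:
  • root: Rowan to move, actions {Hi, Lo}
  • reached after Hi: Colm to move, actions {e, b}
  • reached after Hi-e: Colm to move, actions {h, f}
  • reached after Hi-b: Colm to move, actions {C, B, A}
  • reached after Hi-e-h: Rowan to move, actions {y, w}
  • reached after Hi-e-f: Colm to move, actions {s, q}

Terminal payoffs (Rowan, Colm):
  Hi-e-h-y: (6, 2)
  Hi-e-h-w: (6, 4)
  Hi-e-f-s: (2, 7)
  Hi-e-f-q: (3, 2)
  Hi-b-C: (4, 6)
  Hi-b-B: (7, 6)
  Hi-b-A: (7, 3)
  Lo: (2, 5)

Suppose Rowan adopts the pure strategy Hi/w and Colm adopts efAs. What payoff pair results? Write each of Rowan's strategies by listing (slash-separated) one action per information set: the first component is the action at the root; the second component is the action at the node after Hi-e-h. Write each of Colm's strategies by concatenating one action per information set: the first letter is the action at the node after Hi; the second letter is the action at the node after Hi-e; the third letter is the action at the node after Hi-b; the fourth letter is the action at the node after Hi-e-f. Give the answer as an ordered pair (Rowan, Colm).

(2, 7)

Trace the play path from the root:
  Rowan plays Hi
  Colm plays e at [Hi]
  Colm plays f at [Hi-e]
  Colm plays s at [Hi-e-f]
→ terminal payoff (2, 7).
(Rowan's choice at the node after Hi-e-h is never reached on this path, so it doesn't affect the outcome.)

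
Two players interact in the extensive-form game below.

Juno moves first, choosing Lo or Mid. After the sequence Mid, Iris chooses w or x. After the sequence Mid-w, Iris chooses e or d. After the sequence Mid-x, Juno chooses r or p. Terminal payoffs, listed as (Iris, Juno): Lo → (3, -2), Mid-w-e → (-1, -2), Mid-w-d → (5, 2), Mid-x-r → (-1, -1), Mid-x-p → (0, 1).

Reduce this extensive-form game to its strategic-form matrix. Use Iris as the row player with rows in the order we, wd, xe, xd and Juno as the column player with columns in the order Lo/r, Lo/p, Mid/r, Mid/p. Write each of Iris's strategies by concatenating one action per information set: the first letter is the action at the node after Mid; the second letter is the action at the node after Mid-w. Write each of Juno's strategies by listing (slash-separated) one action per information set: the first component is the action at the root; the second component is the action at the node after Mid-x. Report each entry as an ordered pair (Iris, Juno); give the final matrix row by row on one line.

         Lo/r     Lo/p    Mid/r    Mid/p
  we   (3,-2)   (3,-2)  (-1,-2)  (-1,-2)
  wd   (3,-2)   (3,-2)    (5,2)    (5,2)
  xe   (3,-2)   (3,-2)  (-1,-1)    (0,1)
  xd   (3,-2)   (3,-2)  (-1,-1)    (0,1)

we: (3,-2) (3,-2) (-1,-2) (-1,-2) | wd: (3,-2) (3,-2) (5,2) (5,2) | xe: (3,-2) (3,-2) (-1,-1) (0,1) | xd: (3,-2) (3,-2) (-1,-1) (0,1)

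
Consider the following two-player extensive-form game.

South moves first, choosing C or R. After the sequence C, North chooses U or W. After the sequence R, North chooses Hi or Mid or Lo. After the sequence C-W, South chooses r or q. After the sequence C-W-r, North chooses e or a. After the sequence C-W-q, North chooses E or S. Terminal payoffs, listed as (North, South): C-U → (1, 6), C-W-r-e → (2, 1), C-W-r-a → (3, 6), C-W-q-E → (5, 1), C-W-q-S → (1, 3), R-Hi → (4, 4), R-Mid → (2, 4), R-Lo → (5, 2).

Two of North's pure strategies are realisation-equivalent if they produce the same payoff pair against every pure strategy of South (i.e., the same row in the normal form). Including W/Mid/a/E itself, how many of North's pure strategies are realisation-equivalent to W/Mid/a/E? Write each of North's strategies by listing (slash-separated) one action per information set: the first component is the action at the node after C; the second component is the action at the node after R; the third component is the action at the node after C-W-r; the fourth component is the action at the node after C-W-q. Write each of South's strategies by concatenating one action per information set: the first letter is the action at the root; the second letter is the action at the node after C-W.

Row for W/Mid/a/E (columns Cr, Cq, Rr, Rq): (3,6) (5,1) (2,4) (2,4).
Every one of North's information sets is on the play path for some reply by South when North follows W/Mid/a/E.
Changing the action at any of them therefore changes at least one column, so only W/Mid/a/E itself gives this row.

1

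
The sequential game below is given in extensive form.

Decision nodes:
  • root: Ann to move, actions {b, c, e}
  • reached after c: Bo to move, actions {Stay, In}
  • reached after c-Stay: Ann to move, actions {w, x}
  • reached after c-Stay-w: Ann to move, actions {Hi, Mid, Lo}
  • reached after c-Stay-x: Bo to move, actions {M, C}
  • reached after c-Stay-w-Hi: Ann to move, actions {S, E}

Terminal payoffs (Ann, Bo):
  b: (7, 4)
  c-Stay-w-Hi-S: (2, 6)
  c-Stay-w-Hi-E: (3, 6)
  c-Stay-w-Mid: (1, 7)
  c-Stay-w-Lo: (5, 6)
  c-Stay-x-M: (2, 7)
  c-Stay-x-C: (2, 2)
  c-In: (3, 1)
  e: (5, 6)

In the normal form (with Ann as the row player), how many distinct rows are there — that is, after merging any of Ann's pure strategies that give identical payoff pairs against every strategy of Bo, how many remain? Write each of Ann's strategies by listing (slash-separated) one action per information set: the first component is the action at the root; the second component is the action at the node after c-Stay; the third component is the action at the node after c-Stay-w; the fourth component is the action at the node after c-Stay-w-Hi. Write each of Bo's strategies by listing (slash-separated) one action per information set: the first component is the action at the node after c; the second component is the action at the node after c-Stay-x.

7

Ann has 36 pure strategies: b/w/Hi/S, b/w/Hi/E, b/w/Mid/S, b/w/Mid/E, b/w/Lo/S, b/w/Lo/E, b/x/Hi/S, b/x/Hi/E, b/x/Mid/S, b/x/Mid/E, b/x/Lo/S, b/x/Lo/E, c/w/Hi/S, c/w/Hi/E, c/w/Mid/S, c/w/Mid/E, c/w/Lo/S, c/w/Lo/E, c/x/Hi/S, c/x/Hi/E, c/x/Mid/S, c/x/Mid/E, c/x/Lo/S, c/x/Lo/E, e/w/Hi/S, e/w/Hi/E, e/w/Mid/S, e/w/Mid/E, e/w/Lo/S, e/w/Lo/E, e/x/Hi/S, e/x/Hi/E, e/x/Mid/S, e/x/Mid/E, e/x/Lo/S, e/x/Lo/E. Columns: Stay/M, Stay/C, In/M, In/C.
{b/w/Hi/S, b/w/Hi/E, b/w/Mid/S, b/w/Mid/E, b/w/Lo/S, b/w/Lo/E, b/x/Hi/S, b/x/Hi/E, b/x/Mid/S, b/x/Mid/E, b/x/Lo/S, b/x/Lo/E} → row (7,4) (7,4) (7,4) (7,4)
{c/w/Hi/S} → row (2,6) (2,6) (3,1) (3,1)
{c/w/Hi/E} → row (3,6) (3,6) (3,1) (3,1)
{c/w/Mid/S, c/w/Mid/E} → row (1,7) (1,7) (3,1) (3,1)
{c/w/Lo/S, c/w/Lo/E} → row (5,6) (5,6) (3,1) (3,1)
{c/x/Hi/S, c/x/Hi/E, c/x/Mid/S, c/x/Mid/E, c/x/Lo/S, c/x/Lo/E} → row (2,7) (2,2) (3,1) (3,1)
{e/w/Hi/S, e/w/Hi/E, e/w/Mid/S, e/w/Mid/E, e/w/Lo/S, e/w/Lo/E, e/x/Hi/S, e/x/Hi/E, e/x/Mid/S, e/x/Mid/E, e/x/Lo/S, e/x/Lo/E} → row (5,6) (5,6) (5,6) (5,6)
That's 7 distinct rows out of 36 strategies.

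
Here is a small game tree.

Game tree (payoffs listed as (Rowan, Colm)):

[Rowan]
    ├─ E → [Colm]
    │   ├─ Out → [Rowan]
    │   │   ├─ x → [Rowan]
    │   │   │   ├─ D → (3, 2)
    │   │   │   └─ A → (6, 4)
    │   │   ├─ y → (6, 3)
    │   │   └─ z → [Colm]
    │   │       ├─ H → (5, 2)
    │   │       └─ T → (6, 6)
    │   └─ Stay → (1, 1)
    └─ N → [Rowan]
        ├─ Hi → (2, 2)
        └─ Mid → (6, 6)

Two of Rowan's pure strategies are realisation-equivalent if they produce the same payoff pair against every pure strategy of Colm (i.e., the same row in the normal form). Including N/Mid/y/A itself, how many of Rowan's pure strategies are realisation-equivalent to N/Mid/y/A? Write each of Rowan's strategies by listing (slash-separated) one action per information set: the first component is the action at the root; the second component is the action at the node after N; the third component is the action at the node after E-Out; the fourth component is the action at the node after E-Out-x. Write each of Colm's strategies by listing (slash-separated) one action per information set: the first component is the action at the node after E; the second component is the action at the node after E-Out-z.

6

Row for N/Mid/y/A (columns Out/H, Out/T, Stay/H, Stay/T): (6,6) (6,6) (6,6) (6,6).
Under N/Mid/y/A, Rowan's choice at the node after E-Out and at the node after E-Out-x can never be reached regardless of what Colm does, so varying those choices leaves every outcome unchanged.
Holding the reachable choices fixed and varying the unreachable ones freely already gives 3 × 2 = 6 equivalent strategies.
No other strategy reproduces this row, so those 6 are the full class: N/Mid/x/D, N/Mid/x/A, N/Mid/y/D, N/Mid/y/A, N/Mid/z/D, N/Mid/z/A.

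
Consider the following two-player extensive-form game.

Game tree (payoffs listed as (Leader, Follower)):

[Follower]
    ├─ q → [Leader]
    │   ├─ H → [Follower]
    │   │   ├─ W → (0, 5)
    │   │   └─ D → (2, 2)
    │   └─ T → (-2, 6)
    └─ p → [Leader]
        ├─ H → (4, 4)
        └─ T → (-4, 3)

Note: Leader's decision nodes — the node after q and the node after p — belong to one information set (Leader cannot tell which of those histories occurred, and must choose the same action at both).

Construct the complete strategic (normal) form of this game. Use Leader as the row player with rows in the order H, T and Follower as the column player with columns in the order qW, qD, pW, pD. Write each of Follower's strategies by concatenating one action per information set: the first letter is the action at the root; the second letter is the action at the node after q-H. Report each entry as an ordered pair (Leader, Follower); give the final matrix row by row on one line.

H: (0,5) (2,2) (4,4) (4,4) | T: (-2,6) (-2,6) (-4,3) (-4,3)

           qW       qD       pW       pD
   H    (0,5)    (2,2)    (4,4)    (4,4)
   T   (-2,6)   (-2,6)   (-4,3)   (-4,3)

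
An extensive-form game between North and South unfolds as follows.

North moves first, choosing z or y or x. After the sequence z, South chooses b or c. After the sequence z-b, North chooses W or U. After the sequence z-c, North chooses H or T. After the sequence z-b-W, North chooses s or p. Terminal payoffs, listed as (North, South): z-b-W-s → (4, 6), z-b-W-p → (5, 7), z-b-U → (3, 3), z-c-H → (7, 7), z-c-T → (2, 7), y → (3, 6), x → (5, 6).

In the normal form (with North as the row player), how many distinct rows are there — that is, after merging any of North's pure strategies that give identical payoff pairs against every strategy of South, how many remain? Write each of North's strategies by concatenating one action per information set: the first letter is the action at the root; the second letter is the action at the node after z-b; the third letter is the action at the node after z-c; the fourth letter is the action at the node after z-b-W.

8

North has 24 pure strategies: zWHs, zWHp, zWTs, zWTp, zUHs, zUHp, zUTs, zUTp, yWHs, yWHp, yWTs, yWTp, yUHs, yUHp, yUTs, yUTp, xWHs, xWHp, xWTs, xWTp, xUHs, xUHp, xUTs, xUTp. Columns: b, c.
{zWHs} → row (4,6) (7,7)
{zWHp} → row (5,7) (7,7)
{zWTs} → row (4,6) (2,7)
{zWTp} → row (5,7) (2,7)
{zUHs, zUHp} → row (3,3) (7,7)
{zUTs, zUTp} → row (3,3) (2,7)
{yWHs, yWHp, yWTs, yWTp, yUHs, yUHp, yUTs, yUTp} → row (3,6) (3,6)
{xWHs, xWHp, xWTs, xWTp, xUHs, xUHp, xUTs, xUTp} → row (5,6) (5,6)
That's 8 distinct rows out of 24 strategies.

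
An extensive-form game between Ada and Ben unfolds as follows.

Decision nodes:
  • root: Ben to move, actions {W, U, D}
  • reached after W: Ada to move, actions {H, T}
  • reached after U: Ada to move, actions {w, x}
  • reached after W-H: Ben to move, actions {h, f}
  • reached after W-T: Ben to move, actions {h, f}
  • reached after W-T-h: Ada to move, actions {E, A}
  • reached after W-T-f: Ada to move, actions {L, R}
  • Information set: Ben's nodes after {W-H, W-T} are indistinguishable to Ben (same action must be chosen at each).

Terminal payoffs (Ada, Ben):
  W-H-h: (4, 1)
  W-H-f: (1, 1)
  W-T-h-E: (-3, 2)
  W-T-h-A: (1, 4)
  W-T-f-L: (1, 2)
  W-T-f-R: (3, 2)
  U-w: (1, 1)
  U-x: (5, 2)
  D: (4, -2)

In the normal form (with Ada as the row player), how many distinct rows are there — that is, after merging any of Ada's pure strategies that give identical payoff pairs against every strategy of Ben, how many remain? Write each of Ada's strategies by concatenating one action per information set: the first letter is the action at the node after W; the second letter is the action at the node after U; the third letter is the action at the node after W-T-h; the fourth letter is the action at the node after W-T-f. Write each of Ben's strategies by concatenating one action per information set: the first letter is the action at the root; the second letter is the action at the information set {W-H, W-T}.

10

Ada has 16 pure strategies: HwEL, HwER, HwAL, HwAR, HxEL, HxER, HxAL, HxAR, TwEL, TwER, TwAL, TwAR, TxEL, TxER, TxAL, TxAR. Columns: Wh, Wf, Uh, Uf, Dh, Df.
{HwEL, HwER, HwAL, HwAR} → row (4,1) (1,1) (1,1) (1,1) (4,-2) (4,-2)
{HxEL, HxER, HxAL, HxAR} → row (4,1) (1,1) (5,2) (5,2) (4,-2) (4,-2)
{TwEL} → row (-3,2) (1,2) (1,1) (1,1) (4,-2) (4,-2)
{TwER} → row (-3,2) (3,2) (1,1) (1,1) (4,-2) (4,-2)
{TwAL} → row (1,4) (1,2) (1,1) (1,1) (4,-2) (4,-2)
{TwAR} → row (1,4) (3,2) (1,1) (1,1) (4,-2) (4,-2)
{TxEL} → row (-3,2) (1,2) (5,2) (5,2) (4,-2) (4,-2)
{TxER} → row (-3,2) (3,2) (5,2) (5,2) (4,-2) (4,-2)
{TxAL} → row (1,4) (1,2) (5,2) (5,2) (4,-2) (4,-2)
{TxAR} → row (1,4) (3,2) (5,2) (5,2) (4,-2) (4,-2)
That's 10 distinct rows out of 16 strategies.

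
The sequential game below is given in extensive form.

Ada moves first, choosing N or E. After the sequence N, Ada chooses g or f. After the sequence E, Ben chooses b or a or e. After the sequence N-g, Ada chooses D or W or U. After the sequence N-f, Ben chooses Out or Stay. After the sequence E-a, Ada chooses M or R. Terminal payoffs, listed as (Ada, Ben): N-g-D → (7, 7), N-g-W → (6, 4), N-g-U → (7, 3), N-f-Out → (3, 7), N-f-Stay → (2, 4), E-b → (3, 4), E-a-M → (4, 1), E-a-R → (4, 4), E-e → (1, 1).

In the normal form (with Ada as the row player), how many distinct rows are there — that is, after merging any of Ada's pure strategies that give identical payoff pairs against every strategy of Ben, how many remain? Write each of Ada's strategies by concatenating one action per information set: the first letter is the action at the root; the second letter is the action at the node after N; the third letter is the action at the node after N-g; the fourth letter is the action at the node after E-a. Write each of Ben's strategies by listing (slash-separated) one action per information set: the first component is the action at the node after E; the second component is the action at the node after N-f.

Ada has 24 pure strategies: NgDM, NgDR, NgWM, NgWR, NgUM, NgUR, NfDM, NfDR, NfWM, NfWR, NfUM, NfUR, EgDM, EgDR, EgWM, EgWR, EgUM, EgUR, EfDM, EfDR, EfWM, EfWR, EfUM, EfUR. Columns: b/Out, b/Stay, a/Out, a/Stay, e/Out, e/Stay.
{NgDM, NgDR} → row (7,7) (7,7) (7,7) (7,7) (7,7) (7,7)
{NgWM, NgWR} → row (6,4) (6,4) (6,4) (6,4) (6,4) (6,4)
{NgUM, NgUR} → row (7,3) (7,3) (7,3) (7,3) (7,3) (7,3)
{NfDM, NfDR, NfWM, NfWR, NfUM, NfUR} → row (3,7) (2,4) (3,7) (2,4) (3,7) (2,4)
{EgDM, EgWM, EgUM, EfDM, EfWM, EfUM} → row (3,4) (3,4) (4,1) (4,1) (1,1) (1,1)
{EgDR, EgWR, EgUR, EfDR, EfWR, EfUR} → row (3,4) (3,4) (4,4) (4,4) (1,1) (1,1)
That's 6 distinct rows out of 24 strategies.

6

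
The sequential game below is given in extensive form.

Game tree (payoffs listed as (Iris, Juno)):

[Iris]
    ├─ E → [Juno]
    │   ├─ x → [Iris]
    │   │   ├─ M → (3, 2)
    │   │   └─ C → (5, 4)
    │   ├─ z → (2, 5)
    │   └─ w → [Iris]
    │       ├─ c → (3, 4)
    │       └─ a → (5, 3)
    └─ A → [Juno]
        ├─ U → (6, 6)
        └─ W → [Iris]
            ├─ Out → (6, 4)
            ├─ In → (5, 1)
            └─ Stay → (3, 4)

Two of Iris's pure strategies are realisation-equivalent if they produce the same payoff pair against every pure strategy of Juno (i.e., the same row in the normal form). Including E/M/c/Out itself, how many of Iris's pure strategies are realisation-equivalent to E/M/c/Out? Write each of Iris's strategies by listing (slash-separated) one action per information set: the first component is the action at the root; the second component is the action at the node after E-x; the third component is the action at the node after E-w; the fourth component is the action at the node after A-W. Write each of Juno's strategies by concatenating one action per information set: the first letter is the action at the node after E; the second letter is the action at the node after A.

3

Row for E/M/c/Out (columns xU, xW, zU, zW, wU, wW): (3,2) (3,2) (2,5) (2,5) (3,4) (3,4).
Under E/M/c/Out, Iris's choice at the node after A-W can never be reached regardless of what Juno does, so varying those choices leaves every outcome unchanged.
Holding the reachable choices fixed and varying the unreachable one freely already gives 3 equivalent strategies.
No other strategy reproduces this row, so those 3 are the full class: E/M/c/Out, E/M/c/In, E/M/c/Stay.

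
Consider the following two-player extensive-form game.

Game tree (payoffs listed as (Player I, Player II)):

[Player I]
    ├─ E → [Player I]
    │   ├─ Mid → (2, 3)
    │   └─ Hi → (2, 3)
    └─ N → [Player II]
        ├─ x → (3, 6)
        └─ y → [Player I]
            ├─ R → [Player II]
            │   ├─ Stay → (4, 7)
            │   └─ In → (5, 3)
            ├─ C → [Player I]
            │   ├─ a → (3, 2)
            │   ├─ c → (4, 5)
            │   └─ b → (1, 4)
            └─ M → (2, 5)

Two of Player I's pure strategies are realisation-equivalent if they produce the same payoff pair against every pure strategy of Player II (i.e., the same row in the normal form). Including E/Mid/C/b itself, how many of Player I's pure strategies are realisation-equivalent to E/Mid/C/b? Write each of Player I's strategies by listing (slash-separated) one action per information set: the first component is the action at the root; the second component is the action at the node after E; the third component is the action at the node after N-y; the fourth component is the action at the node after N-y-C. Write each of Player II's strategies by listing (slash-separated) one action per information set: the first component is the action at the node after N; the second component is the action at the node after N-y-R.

Row for E/Mid/C/b (columns x/Stay, x/In, y/Stay, y/In): (2,3) (2,3) (2,3) (2,3).
Under E/Mid/C/b, Player I's choice at the node after N-y and at the node after N-y-C can never be reached regardless of what Player II does, so varying those choices leaves every outcome unchanged.
Holding the reachable choices fixed and varying the unreachable ones freely already gives 3 × 3 = 9 equivalent strategies.
Checking the remaining rows, E/Hi/R/a, E/Hi/R/c, E/Hi/R/b, E/Hi/C/a, E/Hi/C/c, E/Hi/C/b, E/Hi/M/a, E/Hi/M/c, E/Hi/M/b also happen to give the same payoffs in every column, bringing the total to 18: E/Mid/R/a, E/Mid/R/c, E/Mid/R/b, E/Mid/C/a, E/Mid/C/c, E/Mid/C/b, E/Mid/M/a, E/Mid/M/c, E/Mid/M/b, E/Hi/R/a, E/Hi/R/c, E/Hi/R/b, E/Hi/C/a, E/Hi/C/c, E/Hi/C/b, E/Hi/M/a, E/Hi/M/c, E/Hi/M/b.

18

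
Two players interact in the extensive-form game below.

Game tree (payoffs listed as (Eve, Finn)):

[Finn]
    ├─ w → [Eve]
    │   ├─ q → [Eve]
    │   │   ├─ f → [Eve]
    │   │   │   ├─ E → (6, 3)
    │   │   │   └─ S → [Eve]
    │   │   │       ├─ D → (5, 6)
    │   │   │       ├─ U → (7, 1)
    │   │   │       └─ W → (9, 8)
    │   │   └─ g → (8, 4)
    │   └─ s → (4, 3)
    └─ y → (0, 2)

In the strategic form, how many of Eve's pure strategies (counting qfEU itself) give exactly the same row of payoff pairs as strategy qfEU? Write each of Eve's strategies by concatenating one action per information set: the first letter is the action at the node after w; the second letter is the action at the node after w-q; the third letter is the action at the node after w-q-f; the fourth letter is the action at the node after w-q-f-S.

3

Row for qfEU (columns w, y): (6,3) (0,2).
Under qfEU, Eve's choice at the node after w-q-f-S can never be reached regardless of what Finn does, so varying those choices leaves every outcome unchanged.
Holding the reachable choices fixed and varying the unreachable one freely already gives 3 equivalent strategies.
No other strategy reproduces this row, so those 3 are the full class: qfED, qfEU, qfEW.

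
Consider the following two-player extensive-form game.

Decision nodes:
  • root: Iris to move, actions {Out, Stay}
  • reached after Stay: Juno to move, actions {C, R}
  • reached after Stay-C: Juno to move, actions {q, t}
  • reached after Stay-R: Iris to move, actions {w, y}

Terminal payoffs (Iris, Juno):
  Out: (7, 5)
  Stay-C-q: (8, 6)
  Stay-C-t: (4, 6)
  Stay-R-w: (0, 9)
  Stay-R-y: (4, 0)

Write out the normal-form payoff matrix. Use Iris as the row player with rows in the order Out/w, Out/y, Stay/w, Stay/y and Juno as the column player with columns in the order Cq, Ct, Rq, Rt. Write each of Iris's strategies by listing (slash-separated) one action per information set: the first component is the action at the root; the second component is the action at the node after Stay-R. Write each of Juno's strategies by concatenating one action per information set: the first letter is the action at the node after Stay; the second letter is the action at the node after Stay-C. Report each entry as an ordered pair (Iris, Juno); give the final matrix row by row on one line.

Out/w: (7,5) (7,5) (7,5) (7,5) | Out/y: (7,5) (7,5) (7,5) (7,5) | Stay/w: (8,6) (4,6) (0,9) (0,9) | Stay/y: (8,6) (4,6) (4,0) (4,0)

             Cq       Ct       Rq       Rt
 Out/w    (7,5)    (7,5)    (7,5)    (7,5)
 Out/y    (7,5)    (7,5)    (7,5)    (7,5)
Stay/w    (8,6)    (4,6)    (0,9)    (0,9)
Stay/y    (8,6)    (4,6)    (4,0)    (4,0)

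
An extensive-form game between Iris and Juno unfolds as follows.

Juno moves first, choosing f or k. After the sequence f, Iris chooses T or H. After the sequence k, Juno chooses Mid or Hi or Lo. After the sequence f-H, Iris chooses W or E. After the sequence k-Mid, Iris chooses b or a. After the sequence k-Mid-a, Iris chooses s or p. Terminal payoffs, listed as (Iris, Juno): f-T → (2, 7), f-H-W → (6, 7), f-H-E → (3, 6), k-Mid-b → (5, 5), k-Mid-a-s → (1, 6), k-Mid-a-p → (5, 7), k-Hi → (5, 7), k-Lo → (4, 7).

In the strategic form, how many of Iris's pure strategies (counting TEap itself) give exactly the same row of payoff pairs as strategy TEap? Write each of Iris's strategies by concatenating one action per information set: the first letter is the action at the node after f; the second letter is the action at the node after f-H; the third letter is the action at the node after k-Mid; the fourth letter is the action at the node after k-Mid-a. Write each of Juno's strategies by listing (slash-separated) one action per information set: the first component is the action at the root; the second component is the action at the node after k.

2

Row for TEap (columns f/Mid, f/Hi, f/Lo, k/Mid, k/Hi, k/Lo): (2,7) (2,7) (2,7) (5,7) (5,7) (4,7).
Under TEap, Iris's choice at the node after f-H can never be reached regardless of what Juno does, so varying those choices leaves every outcome unchanged.
Holding the reachable choices fixed and varying the unreachable one freely already gives 2 equivalent strategies.
No other strategy reproduces this row, so those 2 are the full class: TWap, TEap.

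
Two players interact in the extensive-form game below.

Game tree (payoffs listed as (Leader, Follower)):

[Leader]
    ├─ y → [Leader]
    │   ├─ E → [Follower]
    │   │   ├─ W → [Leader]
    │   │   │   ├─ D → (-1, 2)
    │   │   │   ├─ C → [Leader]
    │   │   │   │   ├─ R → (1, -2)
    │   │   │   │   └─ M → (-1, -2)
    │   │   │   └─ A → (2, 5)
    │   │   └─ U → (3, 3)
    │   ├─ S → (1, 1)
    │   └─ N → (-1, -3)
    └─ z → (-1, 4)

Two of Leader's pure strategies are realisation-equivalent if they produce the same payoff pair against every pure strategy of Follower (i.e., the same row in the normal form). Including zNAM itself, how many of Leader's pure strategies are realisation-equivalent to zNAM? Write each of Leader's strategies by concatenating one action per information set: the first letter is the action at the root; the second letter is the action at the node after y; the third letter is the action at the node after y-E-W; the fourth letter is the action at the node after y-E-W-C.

Row for zNAM (columns W, U): (-1,4) (-1,4).
Under zNAM, Leader's choice at the node after y and at the node after y-E-W and at the node after y-E-W-C can never be reached regardless of what Follower does, so varying those choices leaves every outcome unchanged.
Holding the reachable choices fixed and varying the unreachable ones freely already gives 3 × 3 × 2 = 18 equivalent strategies.
No other strategy reproduces this row, so those 18 are the full class: zEDR, zEDM, zECR, zECM, zEAR, zEAM, zSDR, zSDM, zSCR, zSCM, zSAR, zSAM, zNDR, zNDM, zNCR, zNCM, zNAR, zNAM.

18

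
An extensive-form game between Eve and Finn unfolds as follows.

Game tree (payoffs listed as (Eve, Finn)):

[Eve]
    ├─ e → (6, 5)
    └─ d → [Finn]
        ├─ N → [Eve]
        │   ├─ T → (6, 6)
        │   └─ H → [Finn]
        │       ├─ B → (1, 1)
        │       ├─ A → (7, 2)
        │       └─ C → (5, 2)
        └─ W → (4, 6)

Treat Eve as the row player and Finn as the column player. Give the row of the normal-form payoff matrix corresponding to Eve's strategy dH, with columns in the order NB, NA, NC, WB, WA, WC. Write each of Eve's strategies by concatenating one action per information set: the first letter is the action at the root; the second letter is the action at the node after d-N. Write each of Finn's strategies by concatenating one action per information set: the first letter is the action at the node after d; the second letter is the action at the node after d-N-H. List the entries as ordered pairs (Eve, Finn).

vs NB: Eve plays d → Finn plays N at [d] → Eve plays H at [d-N] → Finn plays B at [d-N-H] → (1, 1)
vs NA: Eve plays d → Finn plays N at [d] → Eve plays H at [d-N] → Finn plays A at [d-N-H] → (7, 2)
vs NC: Eve plays d → Finn plays N at [d] → Eve plays H at [d-N] → Finn plays C at [d-N-H] → (5, 2)
vs WB: Eve plays d → Finn plays W at [d] → (4, 6)
vs WA: Eve plays d → Finn plays W at [d] → (4, 6)
vs WC: Eve plays d → Finn plays W at [d] → (4, 6)

(1,1) (7,2) (5,2) (4,6) (4,6) (4,6)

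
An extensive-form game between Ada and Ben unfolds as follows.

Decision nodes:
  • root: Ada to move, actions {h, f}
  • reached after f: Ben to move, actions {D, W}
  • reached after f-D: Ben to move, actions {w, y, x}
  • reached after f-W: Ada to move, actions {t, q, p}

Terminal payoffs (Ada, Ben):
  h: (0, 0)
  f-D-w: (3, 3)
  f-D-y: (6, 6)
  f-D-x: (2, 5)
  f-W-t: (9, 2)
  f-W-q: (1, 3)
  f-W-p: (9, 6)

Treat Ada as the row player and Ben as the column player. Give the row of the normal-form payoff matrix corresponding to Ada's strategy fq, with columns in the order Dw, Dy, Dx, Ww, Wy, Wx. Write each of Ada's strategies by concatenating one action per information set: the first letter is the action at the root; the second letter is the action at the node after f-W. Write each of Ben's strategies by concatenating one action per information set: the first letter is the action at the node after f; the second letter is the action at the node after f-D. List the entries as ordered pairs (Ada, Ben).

vs Dw: Ada plays f → Ben plays D at [f] → Ben plays w at [f-D] → (3, 3)
vs Dy: Ada plays f → Ben plays D at [f] → Ben plays y at [f-D] → (6, 6)
vs Dx: Ada plays f → Ben plays D at [f] → Ben plays x at [f-D] → (2, 5)
vs Ww: Ada plays f → Ben plays W at [f] → Ada plays q at [f-W] → (1, 3)
vs Wy: Ada plays f → Ben plays W at [f] → Ada plays q at [f-W] → (1, 3)
vs Wx: Ada plays f → Ben plays W at [f] → Ada plays q at [f-W] → (1, 3)

(3,3) (6,6) (2,5) (1,3) (1,3) (1,3)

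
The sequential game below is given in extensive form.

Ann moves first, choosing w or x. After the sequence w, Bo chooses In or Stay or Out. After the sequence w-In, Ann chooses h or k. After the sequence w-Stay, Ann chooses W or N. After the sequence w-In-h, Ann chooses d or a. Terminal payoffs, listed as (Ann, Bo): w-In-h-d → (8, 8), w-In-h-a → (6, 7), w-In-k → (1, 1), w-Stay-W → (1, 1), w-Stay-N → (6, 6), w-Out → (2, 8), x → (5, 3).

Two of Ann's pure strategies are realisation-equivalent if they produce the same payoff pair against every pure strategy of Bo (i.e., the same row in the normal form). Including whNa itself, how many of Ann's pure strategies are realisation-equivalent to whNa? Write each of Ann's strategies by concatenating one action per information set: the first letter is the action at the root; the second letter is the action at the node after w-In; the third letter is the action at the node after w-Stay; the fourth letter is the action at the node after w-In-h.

Row for whNa (columns In, Stay, Out): (6,7) (6,6) (2,8).
Every one of Ann's information sets is on the play path for some reply by Bo when Ann follows whNa.
Changing the action at any of them therefore changes at least one column, so only whNa itself gives this row.

1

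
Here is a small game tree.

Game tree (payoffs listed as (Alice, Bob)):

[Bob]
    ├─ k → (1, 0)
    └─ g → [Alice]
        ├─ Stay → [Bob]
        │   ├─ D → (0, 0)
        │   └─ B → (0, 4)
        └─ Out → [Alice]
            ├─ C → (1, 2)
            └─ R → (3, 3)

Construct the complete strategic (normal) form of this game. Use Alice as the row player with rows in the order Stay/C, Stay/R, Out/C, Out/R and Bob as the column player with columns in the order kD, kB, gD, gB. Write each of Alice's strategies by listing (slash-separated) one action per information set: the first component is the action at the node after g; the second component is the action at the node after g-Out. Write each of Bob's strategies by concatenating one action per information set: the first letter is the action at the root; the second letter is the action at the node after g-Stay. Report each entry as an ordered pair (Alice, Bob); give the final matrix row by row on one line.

Row Stay/C: kD→(1,0), kB→(1,0), gD→(0,0), gB→(0,4)
Row Stay/R: kD→(1,0), kB→(1,0), gD→(0,0), gB→(0,4)
Row Out/C: kD→(1,0), kB→(1,0), gD→(1,2), gB→(1,2)
Row Out/R: kD→(1,0), kB→(1,0), gD→(3,3), gB→(3,3)

Stay/C: (1,0) (1,0) (0,0) (0,4) | Stay/R: (1,0) (1,0) (0,0) (0,4) | Out/C: (1,0) (1,0) (1,2) (1,2) | Out/R: (1,0) (1,0) (3,3) (3,3)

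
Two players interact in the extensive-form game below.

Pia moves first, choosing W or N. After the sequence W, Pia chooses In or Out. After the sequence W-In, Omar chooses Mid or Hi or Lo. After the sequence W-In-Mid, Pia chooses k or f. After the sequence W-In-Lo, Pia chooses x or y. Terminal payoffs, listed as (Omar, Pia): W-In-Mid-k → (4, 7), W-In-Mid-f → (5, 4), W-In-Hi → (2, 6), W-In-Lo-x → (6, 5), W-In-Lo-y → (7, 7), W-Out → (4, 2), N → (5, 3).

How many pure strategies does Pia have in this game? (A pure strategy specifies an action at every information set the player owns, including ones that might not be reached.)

Pia owns the root with actions {W, N} — two choices.
Pia owns the node after W with actions {In, Out} — two choices.
Pia owns the node after W-In-Mid with actions {k, f} — two choices.
Pia owns the node after W-In-Lo with actions {x, y} — two choices.
A pure strategy fixes one action at each information set independently, so the count is the product 2 × 2 × 2 × 2 = 16.

16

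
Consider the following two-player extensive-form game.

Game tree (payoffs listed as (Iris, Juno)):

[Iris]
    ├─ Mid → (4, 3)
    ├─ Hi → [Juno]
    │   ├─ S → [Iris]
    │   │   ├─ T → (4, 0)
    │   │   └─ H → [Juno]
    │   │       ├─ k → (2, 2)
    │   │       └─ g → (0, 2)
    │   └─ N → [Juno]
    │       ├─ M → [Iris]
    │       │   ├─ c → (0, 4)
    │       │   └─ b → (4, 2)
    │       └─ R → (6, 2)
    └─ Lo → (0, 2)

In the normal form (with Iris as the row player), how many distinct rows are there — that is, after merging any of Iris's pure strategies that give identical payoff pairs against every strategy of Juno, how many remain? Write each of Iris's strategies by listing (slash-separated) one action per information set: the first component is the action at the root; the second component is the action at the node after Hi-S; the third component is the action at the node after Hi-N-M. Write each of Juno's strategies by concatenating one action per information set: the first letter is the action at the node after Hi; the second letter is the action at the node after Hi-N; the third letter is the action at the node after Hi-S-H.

Iris has 12 pure strategies: Mid/T/c, Mid/T/b, Mid/H/c, Mid/H/b, Hi/T/c, Hi/T/b, Hi/H/c, Hi/H/b, Lo/T/c, Lo/T/b, Lo/H/c, Lo/H/b. Columns: SMk, SMg, SRk, SRg, NMk, NMg, NRk, NRg.
{Mid/T/c, Mid/T/b, Mid/H/c, Mid/H/b} → row (4,3) (4,3) (4,3) (4,3) (4,3) (4,3) (4,3) (4,3)
{Hi/T/c} → row (4,0) (4,0) (4,0) (4,0) (0,4) (0,4) (6,2) (6,2)
{Hi/T/b} → row (4,0) (4,0) (4,0) (4,0) (4,2) (4,2) (6,2) (6,2)
{Hi/H/c} → row (2,2) (0,2) (2,2) (0,2) (0,4) (0,4) (6,2) (6,2)
{Hi/H/b} → row (2,2) (0,2) (2,2) (0,2) (4,2) (4,2) (6,2) (6,2)
{Lo/T/c, Lo/T/b, Lo/H/c, Lo/H/b} → row (0,2) (0,2) (0,2) (0,2) (0,2) (0,2) (0,2) (0,2)
That's 6 distinct rows out of 12 strategies.

6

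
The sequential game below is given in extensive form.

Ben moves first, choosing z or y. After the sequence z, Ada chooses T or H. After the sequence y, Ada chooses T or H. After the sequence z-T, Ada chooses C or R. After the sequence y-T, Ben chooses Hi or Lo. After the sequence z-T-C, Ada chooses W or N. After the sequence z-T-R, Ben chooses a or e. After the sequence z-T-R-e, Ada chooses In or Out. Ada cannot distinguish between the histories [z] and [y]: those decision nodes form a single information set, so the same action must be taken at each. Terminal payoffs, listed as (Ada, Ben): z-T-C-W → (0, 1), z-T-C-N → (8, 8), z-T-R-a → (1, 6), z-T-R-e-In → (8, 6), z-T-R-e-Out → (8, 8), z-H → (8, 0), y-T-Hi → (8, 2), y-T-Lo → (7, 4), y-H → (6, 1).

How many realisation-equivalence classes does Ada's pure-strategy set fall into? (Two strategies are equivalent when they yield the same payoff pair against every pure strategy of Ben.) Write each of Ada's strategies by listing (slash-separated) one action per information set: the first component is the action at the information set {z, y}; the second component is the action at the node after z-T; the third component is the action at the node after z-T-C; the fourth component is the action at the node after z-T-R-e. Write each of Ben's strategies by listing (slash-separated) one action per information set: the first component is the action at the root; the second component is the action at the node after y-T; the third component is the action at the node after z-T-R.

Ada has 16 pure strategies: T/C/W/In, T/C/W/Out, T/C/N/In, T/C/N/Out, T/R/W/In, T/R/W/Out, T/R/N/In, T/R/N/Out, H/C/W/In, H/C/W/Out, H/C/N/In, H/C/N/Out, H/R/W/In, H/R/W/Out, H/R/N/In, H/R/N/Out. Columns: z/Hi/a, z/Hi/e, z/Lo/a, z/Lo/e, y/Hi/a, y/Hi/e, y/Lo/a, y/Lo/e.
{T/C/W/In, T/C/W/Out} → row (0,1) (0,1) (0,1) (0,1) (8,2) (8,2) (7,4) (7,4)
{T/C/N/In, T/C/N/Out} → row (8,8) (8,8) (8,8) (8,8) (8,2) (8,2) (7,4) (7,4)
{T/R/W/In, T/R/N/In} → row (1,6) (8,6) (1,6) (8,6) (8,2) (8,2) (7,4) (7,4)
{T/R/W/Out, T/R/N/Out} → row (1,6) (8,8) (1,6) (8,8) (8,2) (8,2) (7,4) (7,4)
{H/C/W/In, H/C/W/Out, H/C/N/In, H/C/N/Out, H/R/W/In, H/R/W/Out, H/R/N/In, H/R/N/Out} → row (8,0) (8,0) (8,0) (8,0) (6,1) (6,1) (6,1) (6,1)
That's 5 distinct rows out of 16 strategies.

5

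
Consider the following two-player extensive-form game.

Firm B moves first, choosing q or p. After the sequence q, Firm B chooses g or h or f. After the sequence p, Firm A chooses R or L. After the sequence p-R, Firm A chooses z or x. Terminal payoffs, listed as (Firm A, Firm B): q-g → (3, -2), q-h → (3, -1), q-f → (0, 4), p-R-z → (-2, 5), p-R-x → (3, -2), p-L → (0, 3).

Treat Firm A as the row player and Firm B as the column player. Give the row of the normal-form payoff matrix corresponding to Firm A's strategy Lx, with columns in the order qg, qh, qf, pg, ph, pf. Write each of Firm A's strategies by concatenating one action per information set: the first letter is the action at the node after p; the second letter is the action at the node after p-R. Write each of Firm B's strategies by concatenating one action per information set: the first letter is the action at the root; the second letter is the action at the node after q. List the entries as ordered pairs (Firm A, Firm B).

(3,-2) (3,-1) (0,4) (0,3) (0,3) (0,3)

vs qg: Firm B plays q → Firm B plays g at [q] → (3, -2)
vs qh: Firm B plays q → Firm B plays h at [q] → (3, -1)
vs qf: Firm B plays q → Firm B plays f at [q] → (0, 4)
vs pg: Firm B plays p → Firm A plays L at [p] → (0, 3)
vs ph: Firm B plays p → Firm A plays L at [p] → (0, 3)
vs pf: Firm B plays p → Firm A plays L at [p] → (0, 3)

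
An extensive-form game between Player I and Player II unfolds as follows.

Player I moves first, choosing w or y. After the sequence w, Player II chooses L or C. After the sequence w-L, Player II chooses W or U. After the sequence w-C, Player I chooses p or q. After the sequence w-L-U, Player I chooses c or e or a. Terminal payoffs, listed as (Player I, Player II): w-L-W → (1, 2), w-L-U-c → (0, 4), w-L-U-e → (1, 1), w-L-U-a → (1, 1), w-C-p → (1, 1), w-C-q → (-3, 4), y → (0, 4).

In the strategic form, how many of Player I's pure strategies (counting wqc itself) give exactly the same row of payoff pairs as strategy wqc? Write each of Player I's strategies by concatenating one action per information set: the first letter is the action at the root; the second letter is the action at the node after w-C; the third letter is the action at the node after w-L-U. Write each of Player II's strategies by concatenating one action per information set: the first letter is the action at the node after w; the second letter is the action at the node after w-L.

Row for wqc (columns LW, LU, CW, CU): (1,2) (0,4) (-3,4) (-3,4).
Every one of Player I's information sets is on the play path for some reply by Player II when Player I follows wqc.
Changing the action at any of them therefore changes at least one column, so only wqc itself gives this row.

1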